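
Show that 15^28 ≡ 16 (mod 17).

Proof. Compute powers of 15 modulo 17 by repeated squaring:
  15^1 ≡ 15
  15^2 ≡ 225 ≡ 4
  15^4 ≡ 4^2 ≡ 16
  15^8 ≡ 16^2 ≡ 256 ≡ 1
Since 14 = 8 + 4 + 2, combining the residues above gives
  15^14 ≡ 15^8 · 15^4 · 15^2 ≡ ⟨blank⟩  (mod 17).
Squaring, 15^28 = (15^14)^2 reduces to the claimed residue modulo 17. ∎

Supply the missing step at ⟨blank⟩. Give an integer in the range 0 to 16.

13

15^8 · 15^4 · 15^2 ≡ 1 · 16 · 4 = 64.
64 mod 17 = 13, so 15^14 ≡ 13 (mod 17).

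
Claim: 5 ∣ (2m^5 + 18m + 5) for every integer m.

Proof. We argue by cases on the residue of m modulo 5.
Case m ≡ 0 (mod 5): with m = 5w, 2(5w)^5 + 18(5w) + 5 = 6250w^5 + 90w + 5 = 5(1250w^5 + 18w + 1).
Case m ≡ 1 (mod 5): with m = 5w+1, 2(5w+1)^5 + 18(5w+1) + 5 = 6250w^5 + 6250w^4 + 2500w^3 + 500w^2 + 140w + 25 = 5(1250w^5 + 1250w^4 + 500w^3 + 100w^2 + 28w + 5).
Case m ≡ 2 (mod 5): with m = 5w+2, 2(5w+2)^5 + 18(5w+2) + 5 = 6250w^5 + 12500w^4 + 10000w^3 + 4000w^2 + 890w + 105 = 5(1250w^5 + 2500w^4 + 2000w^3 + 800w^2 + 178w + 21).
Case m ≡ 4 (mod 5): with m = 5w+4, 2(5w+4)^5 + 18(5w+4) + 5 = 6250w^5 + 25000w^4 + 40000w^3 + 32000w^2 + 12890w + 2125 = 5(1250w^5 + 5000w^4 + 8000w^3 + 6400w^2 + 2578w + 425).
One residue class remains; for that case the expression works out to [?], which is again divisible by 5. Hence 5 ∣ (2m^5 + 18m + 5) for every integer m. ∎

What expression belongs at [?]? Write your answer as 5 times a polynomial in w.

5(1250w^5 + 3750w^4 + 4500w^3 + 2700w^2 + 828w + 109)

The residues treated are {0, 1, 2, 4}, so the missing case is m ≡ 3 (mod 5); write m = 5w+3.
Then 2(5w+3)^5 + 18(5w+3) + 5 = 6250w^5 + 18750w^4 + 22500w^3 + 13500w^2 + 4140w + 545 = 5(1250w^5 + 3750w^4 + 4500w^3 + 2700w^2 + 828w + 109).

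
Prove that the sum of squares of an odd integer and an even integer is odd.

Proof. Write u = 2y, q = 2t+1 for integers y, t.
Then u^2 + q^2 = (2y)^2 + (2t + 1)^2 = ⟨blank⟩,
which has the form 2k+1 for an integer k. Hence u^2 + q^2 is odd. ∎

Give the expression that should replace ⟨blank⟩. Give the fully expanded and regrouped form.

Expanding: (2y)^2 + (2t + 1)^2 = 4t^2 + 4t + 4y^2 + 1.
Every term except the constant is even, so this is 2(2t^2 + 2t + 2y^2) + 1,
and 2t^2 + 2t + 2y^2 ∈ ℤ gives the required form.

2(2t^2 + 2t + 2y^2) + 1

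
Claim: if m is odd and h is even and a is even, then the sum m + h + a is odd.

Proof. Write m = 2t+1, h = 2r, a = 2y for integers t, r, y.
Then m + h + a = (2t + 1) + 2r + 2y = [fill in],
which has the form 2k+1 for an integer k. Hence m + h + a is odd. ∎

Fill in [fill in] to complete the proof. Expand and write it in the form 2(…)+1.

Expanding: (2t + 1) + 2r + 2y = 2r + 2t + 2y + 1.
Every term except the constant is even, so this is 2(r + t + y) + 1,
and r + t + y ∈ ℤ gives the required form.

2(r + t + y) + 1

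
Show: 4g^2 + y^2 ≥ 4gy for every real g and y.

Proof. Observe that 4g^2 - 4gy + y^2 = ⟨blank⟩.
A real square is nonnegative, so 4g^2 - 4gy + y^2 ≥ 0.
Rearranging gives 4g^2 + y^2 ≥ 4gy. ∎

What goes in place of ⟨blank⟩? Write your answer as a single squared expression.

(2g - y)^2

The leading and trailing coefficients are 2^2 and 1^2, and 4 = 2·2·1, so the trinomial is (2g - y)^2.
Hence 4g^2 - 4gy + y^2 ≥ 0.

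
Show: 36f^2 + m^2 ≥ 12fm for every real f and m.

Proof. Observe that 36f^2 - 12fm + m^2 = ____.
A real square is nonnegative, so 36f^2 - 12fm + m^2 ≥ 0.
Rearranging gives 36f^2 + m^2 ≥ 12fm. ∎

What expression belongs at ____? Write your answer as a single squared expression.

The leading and trailing coefficients are 6^2 and 1^2, and 12 = 2·6·1, so the trinomial is (6f - m)^2.
Hence 36f^2 - 12fm + m^2 ≥ 0.

(6f - m)^2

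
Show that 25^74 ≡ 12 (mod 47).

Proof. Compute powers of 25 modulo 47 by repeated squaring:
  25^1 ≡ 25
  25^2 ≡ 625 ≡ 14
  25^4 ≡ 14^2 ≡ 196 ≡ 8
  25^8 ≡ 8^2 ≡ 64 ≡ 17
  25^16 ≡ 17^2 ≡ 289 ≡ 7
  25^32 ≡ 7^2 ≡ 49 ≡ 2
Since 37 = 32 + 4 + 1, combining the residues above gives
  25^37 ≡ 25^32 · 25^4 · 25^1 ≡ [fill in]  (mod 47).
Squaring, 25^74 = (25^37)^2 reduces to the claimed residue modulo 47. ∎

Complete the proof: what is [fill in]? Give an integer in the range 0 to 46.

25^32 · 25^4 · 25^1 ≡ 2 · 8 · 25 = 400.
400 mod 47 = 24, so 25^37 ≡ 24 (mod 47).

24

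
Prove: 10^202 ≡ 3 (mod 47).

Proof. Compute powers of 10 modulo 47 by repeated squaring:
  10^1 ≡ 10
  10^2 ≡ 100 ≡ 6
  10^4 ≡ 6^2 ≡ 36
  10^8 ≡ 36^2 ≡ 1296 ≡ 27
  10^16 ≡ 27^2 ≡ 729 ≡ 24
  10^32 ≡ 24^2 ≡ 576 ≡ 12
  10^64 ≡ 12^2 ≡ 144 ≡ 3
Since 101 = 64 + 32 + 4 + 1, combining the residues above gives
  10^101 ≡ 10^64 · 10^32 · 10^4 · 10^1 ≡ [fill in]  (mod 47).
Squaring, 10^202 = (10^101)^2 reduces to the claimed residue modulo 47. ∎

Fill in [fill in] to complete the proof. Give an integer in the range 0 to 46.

35

Multiply the listed residues: 3 · 12 · 36 · 10 = 36 → 1296 → 12960.
Reducing modulo 47: 12960 = 275·47 + 35, so 10^101 ≡ 35.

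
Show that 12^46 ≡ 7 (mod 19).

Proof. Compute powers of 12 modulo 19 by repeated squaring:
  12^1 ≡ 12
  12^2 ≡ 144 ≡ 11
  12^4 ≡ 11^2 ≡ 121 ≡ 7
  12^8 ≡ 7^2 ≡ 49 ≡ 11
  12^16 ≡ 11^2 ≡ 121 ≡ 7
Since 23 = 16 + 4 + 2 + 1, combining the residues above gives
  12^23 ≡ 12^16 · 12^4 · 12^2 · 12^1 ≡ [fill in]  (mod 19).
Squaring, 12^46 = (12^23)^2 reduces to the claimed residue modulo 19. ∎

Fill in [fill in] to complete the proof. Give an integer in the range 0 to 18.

8

12^16 · 12^4 · 12^2 · 12^1 ≡ 7 · 7 · 11 · 12 = 6468.
6468 mod 19 = 8, so 12^23 ≡ 8 (mod 19).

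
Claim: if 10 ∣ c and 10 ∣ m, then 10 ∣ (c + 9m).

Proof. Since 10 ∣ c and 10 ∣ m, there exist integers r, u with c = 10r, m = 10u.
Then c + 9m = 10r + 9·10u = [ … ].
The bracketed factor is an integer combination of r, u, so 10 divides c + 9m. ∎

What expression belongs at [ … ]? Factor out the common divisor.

10(r + 9u)

Pull the common 10 out of every term: 10r + 9·10u = 10(r + 9u).
r + 9u is an integer, which exhibits the divisibility.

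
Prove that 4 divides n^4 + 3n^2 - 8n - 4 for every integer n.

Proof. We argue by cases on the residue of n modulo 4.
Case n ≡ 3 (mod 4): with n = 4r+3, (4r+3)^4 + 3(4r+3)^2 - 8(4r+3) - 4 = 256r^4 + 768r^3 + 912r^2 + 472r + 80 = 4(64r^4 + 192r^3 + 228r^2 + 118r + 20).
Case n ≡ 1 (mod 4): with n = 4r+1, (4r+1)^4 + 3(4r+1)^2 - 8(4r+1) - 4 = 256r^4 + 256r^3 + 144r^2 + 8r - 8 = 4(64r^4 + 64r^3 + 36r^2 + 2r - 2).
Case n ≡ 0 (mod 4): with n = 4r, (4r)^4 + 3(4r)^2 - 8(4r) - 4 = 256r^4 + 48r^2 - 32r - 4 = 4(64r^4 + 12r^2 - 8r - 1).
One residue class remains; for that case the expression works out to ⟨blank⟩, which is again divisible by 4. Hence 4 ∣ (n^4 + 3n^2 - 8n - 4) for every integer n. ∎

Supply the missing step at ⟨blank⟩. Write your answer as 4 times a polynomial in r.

The residues treated are {3, 1, 0}, so the missing case is n ≡ 2 (mod 4); write n = 4r+2.
Then (4r+2)^4 + 3(4r+2)^2 - 8(4r+2) - 4 = 256r^4 + 512r^3 + 432r^2 + 144r + 8 = 4(64r^4 + 128r^3 + 108r^2 + 36r + 2).

4(64r^4 + 128r^3 + 108r^2 + 36r + 2)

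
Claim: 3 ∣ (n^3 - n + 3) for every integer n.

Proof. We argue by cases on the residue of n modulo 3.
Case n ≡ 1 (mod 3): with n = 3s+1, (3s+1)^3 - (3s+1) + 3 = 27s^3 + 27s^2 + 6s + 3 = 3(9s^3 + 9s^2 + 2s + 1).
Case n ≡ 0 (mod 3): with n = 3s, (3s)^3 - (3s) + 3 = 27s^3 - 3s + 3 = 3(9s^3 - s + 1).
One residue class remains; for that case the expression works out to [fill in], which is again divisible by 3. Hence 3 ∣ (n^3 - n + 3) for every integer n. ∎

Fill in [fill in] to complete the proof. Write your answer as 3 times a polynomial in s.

3(9s^3 + 18s^2 + 11s + 3)

The residues treated are {1, 0}, so the missing case is n ≡ 2 (mod 3); write n = 3s+2.
Then (3s+2)^3 - (3s+2) + 3 = 27s^3 + 54s^2 + 33s + 9 = 3(9s^3 + 18s^2 + 11s + 3).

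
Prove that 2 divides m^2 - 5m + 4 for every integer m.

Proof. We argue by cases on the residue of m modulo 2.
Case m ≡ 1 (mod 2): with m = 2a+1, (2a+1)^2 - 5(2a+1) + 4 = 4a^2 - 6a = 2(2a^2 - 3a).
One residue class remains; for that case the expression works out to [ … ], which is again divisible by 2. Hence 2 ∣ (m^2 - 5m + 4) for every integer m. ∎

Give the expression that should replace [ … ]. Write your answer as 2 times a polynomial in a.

Only m ≡ 0 (mod 2) is unaccounted for. Put m = 2a:
(2a)^2 - 5(2a) + 4 expands to 4a^2 - 10a + 4,
and factoring out 2 leaves 2(2a^2 - 5a + 2).

2(2a^2 - 5a + 2)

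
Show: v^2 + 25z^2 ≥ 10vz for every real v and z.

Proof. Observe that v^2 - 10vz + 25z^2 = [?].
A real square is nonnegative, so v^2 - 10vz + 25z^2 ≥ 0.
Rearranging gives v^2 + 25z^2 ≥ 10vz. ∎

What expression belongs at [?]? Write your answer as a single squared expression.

(v - 5z)^2

The leading and trailing coefficients are 1^2 and 5^2, and 10 = 2·1·5, so the trinomial is (v - 5z)^2.
Hence v^2 - 10vz + 25z^2 ≥ 0.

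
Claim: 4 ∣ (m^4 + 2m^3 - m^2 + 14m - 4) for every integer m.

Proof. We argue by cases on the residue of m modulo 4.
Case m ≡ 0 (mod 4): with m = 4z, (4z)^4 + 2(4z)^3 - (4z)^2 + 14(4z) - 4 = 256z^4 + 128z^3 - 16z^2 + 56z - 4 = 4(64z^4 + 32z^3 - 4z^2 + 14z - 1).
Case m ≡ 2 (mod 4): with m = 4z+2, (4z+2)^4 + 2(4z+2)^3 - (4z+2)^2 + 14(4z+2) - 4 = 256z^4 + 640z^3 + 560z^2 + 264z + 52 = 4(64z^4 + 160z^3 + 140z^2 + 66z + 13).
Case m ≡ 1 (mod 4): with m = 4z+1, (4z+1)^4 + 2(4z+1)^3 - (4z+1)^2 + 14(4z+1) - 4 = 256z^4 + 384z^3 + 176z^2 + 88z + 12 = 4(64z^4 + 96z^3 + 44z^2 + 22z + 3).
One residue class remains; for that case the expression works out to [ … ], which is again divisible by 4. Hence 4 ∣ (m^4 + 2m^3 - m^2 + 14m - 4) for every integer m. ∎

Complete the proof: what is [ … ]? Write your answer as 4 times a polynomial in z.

4(64z^4 + 224z^3 + 284z^2 + 170z + 41)

The residues treated are {0, 2, 1}, so the missing case is m ≡ 3 (mod 4); write m = 4z+3.
Then (4z+3)^4 + 2(4z+3)^3 - (4z+3)^2 + 14(4z+3) - 4 = 256z^4 + 896z^3 + 1136z^2 + 680z + 164 = 4(64z^4 + 224z^3 + 284z^2 + 170z + 41).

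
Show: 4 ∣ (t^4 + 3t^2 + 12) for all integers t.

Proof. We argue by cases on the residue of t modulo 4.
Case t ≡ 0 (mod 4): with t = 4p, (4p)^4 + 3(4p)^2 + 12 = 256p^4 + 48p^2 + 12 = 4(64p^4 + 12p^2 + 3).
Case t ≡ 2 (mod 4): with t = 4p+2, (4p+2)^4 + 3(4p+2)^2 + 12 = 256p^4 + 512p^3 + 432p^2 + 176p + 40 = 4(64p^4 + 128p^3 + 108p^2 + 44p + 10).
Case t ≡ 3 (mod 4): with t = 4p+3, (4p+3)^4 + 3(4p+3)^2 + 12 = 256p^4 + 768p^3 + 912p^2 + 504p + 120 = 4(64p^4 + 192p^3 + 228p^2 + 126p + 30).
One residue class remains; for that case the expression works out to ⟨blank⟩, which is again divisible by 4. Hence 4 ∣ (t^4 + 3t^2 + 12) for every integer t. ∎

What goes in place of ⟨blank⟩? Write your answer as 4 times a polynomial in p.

4(64p^4 + 64p^3 + 36p^2 + 10p + 4)

The residues treated are {0, 2, 3}, so the missing case is t ≡ 1 (mod 4); write t = 4p+1.
Then (4p+1)^4 + 3(4p+1)^2 + 12 = 256p^4 + 256p^3 + 144p^2 + 40p + 16 = 4(64p^4 + 64p^3 + 36p^2 + 10p + 4).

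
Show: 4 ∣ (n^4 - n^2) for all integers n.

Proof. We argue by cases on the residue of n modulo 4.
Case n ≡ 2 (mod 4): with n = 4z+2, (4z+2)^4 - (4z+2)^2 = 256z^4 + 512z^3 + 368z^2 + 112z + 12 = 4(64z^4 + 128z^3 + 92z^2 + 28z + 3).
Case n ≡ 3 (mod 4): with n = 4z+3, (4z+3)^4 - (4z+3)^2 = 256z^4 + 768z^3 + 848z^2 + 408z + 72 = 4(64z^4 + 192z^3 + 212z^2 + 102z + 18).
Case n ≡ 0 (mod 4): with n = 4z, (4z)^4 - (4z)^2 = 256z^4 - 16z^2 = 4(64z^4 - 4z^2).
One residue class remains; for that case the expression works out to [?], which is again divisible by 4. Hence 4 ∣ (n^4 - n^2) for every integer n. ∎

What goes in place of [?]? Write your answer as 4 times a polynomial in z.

Only n ≡ 1 (mod 4) is unaccounted for. Put n = 4z+1:
(4z+1)^4 - (4z+1)^2 expands to 256z^4 + 256z^3 + 80z^2 + 8z,
and factoring out 4 leaves 4(64z^4 + 64z^3 + 20z^2 + 2z).

4(64z^4 + 64z^3 + 20z^2 + 2z)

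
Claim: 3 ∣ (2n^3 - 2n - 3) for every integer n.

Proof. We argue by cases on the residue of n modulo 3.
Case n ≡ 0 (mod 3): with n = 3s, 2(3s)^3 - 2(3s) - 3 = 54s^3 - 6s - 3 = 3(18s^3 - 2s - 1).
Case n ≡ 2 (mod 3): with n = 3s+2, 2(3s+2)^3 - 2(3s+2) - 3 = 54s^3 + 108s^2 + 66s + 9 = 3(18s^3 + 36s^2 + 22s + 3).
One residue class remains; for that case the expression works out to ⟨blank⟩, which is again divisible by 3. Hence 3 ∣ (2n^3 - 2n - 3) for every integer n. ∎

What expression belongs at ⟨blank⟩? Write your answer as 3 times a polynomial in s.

Only n ≡ 1 (mod 3) is unaccounted for. Put n = 3s+1:
2(3s+1)^3 - 2(3s+1) - 3 expands to 54s^3 + 54s^2 + 12s - 3,
and factoring out 3 leaves 3(18s^3 + 18s^2 + 4s - 1).

3(18s^3 + 18s^2 + 4s - 1)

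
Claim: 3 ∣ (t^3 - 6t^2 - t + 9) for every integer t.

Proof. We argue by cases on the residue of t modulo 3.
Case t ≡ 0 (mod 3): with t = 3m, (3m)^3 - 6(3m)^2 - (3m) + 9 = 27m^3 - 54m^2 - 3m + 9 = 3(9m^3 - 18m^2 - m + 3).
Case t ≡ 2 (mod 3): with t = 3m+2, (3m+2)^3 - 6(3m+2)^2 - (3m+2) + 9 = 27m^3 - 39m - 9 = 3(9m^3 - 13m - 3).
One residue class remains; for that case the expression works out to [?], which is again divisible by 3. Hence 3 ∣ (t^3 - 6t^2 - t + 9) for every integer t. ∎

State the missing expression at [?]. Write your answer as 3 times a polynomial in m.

Only t ≡ 1 (mod 3) is unaccounted for. Put t = 3m+1:
(3m+1)^3 - 6(3m+1)^2 - (3m+1) + 9 expands to 27m^3 - 27m^2 - 30m + 3,
and factoring out 3 leaves 3(9m^3 - 9m^2 - 10m + 1).

3(9m^3 - 9m^2 - 10m + 1)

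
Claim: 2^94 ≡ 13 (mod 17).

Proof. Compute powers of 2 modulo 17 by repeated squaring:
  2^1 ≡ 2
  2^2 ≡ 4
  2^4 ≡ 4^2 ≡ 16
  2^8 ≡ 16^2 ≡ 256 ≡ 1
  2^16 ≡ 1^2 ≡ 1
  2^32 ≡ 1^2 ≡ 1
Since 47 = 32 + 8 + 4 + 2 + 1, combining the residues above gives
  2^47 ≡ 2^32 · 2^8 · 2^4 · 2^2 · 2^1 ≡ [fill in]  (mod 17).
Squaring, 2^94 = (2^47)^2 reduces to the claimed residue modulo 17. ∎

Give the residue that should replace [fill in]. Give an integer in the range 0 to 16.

2^32 · 2^8 · 2^4 · 2^2 · 2^1 ≡ 1 · 1 · 16 · 4 · 2 = 128.
128 mod 17 = 9, so 2^47 ≡ 9 (mod 17).

9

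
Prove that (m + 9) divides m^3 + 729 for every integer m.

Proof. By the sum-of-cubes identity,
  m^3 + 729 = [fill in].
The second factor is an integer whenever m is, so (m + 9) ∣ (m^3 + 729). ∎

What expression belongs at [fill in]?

(m + 9)(m^2 - 9m + 81)

a^3 + b^3 = (a + b)(a^2 - ab + b^2). With a = m, b = 9:
m^3 + 729 = (m + 9)(m^2 - 9m + 81).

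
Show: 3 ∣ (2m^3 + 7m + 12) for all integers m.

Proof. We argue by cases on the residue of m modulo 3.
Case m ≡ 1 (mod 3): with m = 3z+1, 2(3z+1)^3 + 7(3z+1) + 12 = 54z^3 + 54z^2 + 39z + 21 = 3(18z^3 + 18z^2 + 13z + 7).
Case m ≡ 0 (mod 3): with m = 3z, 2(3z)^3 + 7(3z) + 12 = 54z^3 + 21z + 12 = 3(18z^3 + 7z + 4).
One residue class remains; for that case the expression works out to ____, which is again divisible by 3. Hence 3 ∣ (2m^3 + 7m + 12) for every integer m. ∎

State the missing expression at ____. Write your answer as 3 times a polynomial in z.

3(18z^3 + 36z^2 + 31z + 14)

Only m ≡ 2 (mod 3) is unaccounted for. Put m = 3z+2:
2(3z+2)^3 + 7(3z+2) + 12 expands to 54z^3 + 108z^2 + 93z + 42,
and factoring out 3 leaves 3(18z^3 + 36z^2 + 31z + 14).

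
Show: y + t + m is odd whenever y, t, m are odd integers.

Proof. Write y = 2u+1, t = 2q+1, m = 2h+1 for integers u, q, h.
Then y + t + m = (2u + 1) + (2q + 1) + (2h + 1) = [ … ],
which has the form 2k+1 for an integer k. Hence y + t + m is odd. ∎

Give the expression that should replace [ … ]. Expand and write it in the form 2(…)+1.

2(h + q + u + 1) + 1

(2u + 1) + (2q + 1) + (2h + 1) = 2h + 2q + 2u + 3
= 2(h + q + u + 1) + 1.
Since h + q + u + 1 is an integer, the sum is of the form 2k+1 for an integer k.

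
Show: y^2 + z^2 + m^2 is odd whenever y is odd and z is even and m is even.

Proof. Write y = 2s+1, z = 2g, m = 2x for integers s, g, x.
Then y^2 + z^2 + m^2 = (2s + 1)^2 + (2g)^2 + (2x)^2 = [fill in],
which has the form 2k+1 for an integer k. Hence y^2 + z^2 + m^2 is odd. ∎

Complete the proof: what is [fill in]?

(2s + 1)^2 + (2g)^2 + (2x)^2 = 4g^2 + 4s^2 + 4s + 4x^2 + 1
= 2(2g^2 + 2s^2 + 2s + 2x^2) + 1.
Since 2g^2 + 2s^2 + 2s + 2x^2 is an integer, the sum of squares is of the form 2k+1 for an integer k.

2(2g^2 + 2s^2 + 2s + 2x^2) + 1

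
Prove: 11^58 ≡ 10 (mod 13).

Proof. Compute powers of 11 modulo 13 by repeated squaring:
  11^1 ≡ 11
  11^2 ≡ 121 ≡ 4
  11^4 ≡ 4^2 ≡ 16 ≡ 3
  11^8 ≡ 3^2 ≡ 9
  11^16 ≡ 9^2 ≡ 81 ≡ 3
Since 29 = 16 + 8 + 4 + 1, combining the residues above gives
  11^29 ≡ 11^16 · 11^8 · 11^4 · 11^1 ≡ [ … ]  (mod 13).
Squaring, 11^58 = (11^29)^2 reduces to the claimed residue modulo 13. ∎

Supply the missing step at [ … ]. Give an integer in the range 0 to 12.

7

Multiply the listed residues: 3 · 9 · 3 · 11 = 27 → 81 → 891.
Reducing modulo 13: 891 = 68·13 + 7, so 11^29 ≡ 7.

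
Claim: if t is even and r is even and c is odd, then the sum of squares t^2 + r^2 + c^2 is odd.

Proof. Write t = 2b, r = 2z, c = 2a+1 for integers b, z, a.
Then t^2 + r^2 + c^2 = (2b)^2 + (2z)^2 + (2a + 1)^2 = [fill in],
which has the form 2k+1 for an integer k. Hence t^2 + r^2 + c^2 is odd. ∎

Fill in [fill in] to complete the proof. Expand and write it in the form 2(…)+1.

Expanding: (2b)^2 + (2z)^2 + (2a + 1)^2 = 4a^2 + 4a + 4b^2 + 4z^2 + 1.
Every term except the constant is even, so this is 2(2a^2 + 2a + 2b^2 + 2z^2) + 1,
and 2a^2 + 2a + 2b^2 + 2z^2 ∈ ℤ gives the required form.

2(2a^2 + 2a + 2b^2 + 2z^2) + 1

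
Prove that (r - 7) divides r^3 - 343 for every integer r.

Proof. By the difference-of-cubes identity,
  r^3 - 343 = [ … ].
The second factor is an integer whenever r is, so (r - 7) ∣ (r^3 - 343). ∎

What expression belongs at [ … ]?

Polynomial division of r^3 - 343 by r - 7 leaves remainder 0 and quotient r^2 + 7r + 49.
Hence r^3 - 343 = (r - 7)(r^2 + 7r + 49).

(r - 7)(r^2 + 7r + 49)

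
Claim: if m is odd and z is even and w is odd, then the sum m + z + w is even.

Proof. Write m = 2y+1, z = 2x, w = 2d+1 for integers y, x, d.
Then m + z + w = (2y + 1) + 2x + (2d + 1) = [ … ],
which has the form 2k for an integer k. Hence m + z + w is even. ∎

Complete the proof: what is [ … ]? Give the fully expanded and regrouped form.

2(d + x + y + 1)

Expanding: (2y + 1) + 2x + (2d + 1) = 2d + 2x + 2y + 2.
Every term is even; pulling out the factor of 2 gives 2(d + x + y + 1).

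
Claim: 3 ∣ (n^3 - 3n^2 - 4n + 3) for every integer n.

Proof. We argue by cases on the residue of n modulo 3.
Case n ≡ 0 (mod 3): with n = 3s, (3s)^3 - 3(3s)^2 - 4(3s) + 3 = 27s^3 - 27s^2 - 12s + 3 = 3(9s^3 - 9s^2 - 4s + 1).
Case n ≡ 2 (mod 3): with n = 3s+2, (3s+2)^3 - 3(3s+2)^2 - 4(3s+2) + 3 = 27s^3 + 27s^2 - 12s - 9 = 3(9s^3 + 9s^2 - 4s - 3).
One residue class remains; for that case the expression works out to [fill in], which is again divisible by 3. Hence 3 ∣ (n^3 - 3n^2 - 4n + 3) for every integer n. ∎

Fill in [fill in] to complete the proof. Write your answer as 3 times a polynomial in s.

3(9s^3 - 7s - 1)

Only n ≡ 1 (mod 3) is unaccounted for. Put n = 3s+1:
(3s+1)^3 - 3(3s+1)^2 - 4(3s+1) + 3 expands to 27s^3 - 21s - 3,
and factoring out 3 leaves 3(9s^3 - 7s - 1).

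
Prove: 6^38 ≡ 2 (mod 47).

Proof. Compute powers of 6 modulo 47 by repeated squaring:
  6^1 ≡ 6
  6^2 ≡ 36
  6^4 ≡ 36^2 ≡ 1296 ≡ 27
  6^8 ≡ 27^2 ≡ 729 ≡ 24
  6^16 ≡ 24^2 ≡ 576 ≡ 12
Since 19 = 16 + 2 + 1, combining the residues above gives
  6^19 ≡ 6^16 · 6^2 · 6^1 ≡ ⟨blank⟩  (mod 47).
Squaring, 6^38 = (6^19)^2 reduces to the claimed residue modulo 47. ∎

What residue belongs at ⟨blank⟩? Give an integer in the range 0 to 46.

Multiply the listed residues: 12 · 36 · 6 = 432 → 2592.
Reducing modulo 47: 2592 = 55·47 + 7, so 6^19 ≡ 7.

7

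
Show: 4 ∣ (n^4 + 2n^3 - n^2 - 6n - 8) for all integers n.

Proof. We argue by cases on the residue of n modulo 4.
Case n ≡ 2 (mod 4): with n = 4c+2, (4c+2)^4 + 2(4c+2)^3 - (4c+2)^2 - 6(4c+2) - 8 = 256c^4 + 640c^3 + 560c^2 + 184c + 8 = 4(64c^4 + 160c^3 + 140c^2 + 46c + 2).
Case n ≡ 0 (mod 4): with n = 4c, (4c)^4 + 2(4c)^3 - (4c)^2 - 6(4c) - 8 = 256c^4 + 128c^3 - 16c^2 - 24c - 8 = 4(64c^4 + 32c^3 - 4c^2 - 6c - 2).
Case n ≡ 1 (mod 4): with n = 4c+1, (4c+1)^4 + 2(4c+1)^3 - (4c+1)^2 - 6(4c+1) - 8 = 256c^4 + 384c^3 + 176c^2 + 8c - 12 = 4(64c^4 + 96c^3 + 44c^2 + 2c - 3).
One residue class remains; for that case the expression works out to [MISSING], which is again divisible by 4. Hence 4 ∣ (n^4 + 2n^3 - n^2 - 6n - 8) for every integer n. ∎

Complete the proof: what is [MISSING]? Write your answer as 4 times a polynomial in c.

4(64c^4 + 224c^3 + 284c^2 + 150c + 25)

Only n ≡ 3 (mod 4) is unaccounted for. Put n = 4c+3:
(4c+3)^4 + 2(4c+3)^3 - (4c+3)^2 - 6(4c+3) - 8 expands to 256c^4 + 896c^3 + 1136c^2 + 600c + 100,
and factoring out 4 leaves 4(64c^4 + 224c^3 + 284c^2 + 150c + 25).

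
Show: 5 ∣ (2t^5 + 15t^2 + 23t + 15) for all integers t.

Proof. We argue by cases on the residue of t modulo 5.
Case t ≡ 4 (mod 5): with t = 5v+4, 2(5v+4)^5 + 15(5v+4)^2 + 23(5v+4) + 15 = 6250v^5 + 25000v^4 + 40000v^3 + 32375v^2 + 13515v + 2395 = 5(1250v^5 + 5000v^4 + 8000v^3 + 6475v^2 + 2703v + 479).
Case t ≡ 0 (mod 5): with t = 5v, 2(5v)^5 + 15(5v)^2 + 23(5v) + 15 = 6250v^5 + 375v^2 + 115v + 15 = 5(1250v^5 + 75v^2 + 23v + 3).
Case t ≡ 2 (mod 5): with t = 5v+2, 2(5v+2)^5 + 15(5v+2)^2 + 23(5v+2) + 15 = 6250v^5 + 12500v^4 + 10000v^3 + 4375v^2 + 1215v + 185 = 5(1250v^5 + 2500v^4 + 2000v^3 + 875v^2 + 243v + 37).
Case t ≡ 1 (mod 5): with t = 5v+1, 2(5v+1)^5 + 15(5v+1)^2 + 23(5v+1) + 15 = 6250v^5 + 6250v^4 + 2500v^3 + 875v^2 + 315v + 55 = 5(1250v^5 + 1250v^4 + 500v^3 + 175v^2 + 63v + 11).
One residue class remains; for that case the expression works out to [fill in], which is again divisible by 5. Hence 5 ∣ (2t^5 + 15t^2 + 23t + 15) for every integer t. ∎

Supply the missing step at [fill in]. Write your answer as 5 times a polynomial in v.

The residues treated are {4, 0, 2, 1}, so the missing case is t ≡ 3 (mod 5); write t = 5v+3.
Then 2(5v+3)^5 + 15(5v+3)^2 + 23(5v+3) + 15 = 6250v^5 + 18750v^4 + 22500v^3 + 13875v^2 + 4615v + 705 = 5(1250v^5 + 3750v^4 + 4500v^3 + 2775v^2 + 923v + 141).

5(1250v^5 + 3750v^4 + 4500v^3 + 2775v^2 + 923v + 141)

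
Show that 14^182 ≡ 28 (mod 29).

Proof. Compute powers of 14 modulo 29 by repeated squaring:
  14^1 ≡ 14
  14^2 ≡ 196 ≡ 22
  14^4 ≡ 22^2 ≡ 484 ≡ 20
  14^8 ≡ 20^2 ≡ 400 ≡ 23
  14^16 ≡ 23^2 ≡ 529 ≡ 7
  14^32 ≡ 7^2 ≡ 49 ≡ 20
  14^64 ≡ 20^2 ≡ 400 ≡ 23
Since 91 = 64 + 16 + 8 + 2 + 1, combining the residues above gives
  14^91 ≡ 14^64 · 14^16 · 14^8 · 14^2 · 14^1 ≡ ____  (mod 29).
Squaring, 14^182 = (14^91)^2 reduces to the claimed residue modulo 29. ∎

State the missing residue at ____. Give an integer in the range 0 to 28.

Multiply the listed residues: 23 · 7 · 23 · 22 · 14 = 161 → 3703 → 81466 → 1140524.
Reducing modulo 29: 1140524 = 39328·29 + 12, so 14^91 ≡ 12.

12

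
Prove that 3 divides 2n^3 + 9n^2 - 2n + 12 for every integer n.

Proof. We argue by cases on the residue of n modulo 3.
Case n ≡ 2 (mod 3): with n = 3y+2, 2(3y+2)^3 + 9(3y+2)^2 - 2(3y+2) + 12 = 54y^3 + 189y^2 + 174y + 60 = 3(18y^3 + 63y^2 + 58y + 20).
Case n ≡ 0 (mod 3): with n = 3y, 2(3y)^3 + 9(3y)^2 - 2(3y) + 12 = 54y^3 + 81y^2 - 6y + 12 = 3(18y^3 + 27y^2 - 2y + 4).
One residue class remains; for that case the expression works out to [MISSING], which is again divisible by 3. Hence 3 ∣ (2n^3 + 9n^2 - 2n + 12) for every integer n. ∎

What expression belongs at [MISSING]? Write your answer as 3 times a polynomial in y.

Only n ≡ 1 (mod 3) is unaccounted for. Put n = 3y+1:
2(3y+1)^3 + 9(3y+1)^2 - 2(3y+1) + 12 expands to 54y^3 + 135y^2 + 66y + 21,
and factoring out 3 leaves 3(18y^3 + 45y^2 + 22y + 7).

3(18y^3 + 45y^2 + 22y + 7)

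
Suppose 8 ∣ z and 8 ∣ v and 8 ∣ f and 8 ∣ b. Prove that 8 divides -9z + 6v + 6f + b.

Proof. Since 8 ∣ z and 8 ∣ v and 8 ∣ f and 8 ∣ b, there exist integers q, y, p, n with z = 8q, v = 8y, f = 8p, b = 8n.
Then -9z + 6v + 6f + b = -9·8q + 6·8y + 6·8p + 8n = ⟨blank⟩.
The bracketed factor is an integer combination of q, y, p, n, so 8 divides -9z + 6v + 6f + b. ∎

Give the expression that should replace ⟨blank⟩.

8(n + 6p - 9q + 6y)

Each term has a factor of 8: -9·8q + 6·8y + 6·8p + 8n = 8·(n + 6p - 9q + 6y).
Since n + 6p - 9q + 6y is an integer, 8 ∣ (-9z + 6v + 6f + b).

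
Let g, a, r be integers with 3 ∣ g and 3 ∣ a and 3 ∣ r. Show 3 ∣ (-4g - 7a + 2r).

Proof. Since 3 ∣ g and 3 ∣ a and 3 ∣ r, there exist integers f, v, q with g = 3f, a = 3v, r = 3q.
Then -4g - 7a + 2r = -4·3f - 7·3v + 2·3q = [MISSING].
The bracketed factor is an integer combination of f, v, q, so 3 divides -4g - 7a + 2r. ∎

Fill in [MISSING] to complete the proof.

3(-4f + 2q - 7v)

Each term has a factor of 3: -4·3f - 7·3v + 2·3q = 3·(-4f + 2q - 7v).
Since -4f + 2q - 7v is an integer, 3 ∣ (-4g - 7a + 2r).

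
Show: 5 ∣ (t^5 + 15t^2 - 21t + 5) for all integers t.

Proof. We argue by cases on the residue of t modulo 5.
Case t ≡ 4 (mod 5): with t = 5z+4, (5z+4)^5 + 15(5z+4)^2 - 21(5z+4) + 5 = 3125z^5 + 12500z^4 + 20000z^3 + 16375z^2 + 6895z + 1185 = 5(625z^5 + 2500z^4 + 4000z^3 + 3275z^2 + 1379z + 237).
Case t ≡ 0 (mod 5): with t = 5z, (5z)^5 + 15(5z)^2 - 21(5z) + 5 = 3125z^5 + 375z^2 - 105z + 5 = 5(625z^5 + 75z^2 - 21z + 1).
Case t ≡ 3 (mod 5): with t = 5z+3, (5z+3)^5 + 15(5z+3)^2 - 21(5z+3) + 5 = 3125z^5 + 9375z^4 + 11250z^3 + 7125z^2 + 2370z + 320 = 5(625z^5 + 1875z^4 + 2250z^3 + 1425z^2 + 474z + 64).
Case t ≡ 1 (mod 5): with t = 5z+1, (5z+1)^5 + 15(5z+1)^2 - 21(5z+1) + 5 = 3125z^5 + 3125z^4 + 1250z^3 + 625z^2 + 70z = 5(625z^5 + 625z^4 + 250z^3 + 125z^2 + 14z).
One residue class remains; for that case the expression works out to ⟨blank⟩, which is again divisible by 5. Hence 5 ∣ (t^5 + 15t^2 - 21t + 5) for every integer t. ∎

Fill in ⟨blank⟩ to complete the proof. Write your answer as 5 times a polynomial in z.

5(625z^5 + 1250z^4 + 1000z^3 + 475z^2 + 119z + 11)

Only t ≡ 2 (mod 5) is unaccounted for. Put t = 5z+2:
(5z+2)^5 + 15(5z+2)^2 - 21(5z+2) + 5 expands to 3125z^5 + 6250z^4 + 5000z^3 + 2375z^2 + 595z + 55,
and factoring out 5 leaves 5(625z^5 + 1250z^4 + 1000z^3 + 475z^2 + 119z + 11).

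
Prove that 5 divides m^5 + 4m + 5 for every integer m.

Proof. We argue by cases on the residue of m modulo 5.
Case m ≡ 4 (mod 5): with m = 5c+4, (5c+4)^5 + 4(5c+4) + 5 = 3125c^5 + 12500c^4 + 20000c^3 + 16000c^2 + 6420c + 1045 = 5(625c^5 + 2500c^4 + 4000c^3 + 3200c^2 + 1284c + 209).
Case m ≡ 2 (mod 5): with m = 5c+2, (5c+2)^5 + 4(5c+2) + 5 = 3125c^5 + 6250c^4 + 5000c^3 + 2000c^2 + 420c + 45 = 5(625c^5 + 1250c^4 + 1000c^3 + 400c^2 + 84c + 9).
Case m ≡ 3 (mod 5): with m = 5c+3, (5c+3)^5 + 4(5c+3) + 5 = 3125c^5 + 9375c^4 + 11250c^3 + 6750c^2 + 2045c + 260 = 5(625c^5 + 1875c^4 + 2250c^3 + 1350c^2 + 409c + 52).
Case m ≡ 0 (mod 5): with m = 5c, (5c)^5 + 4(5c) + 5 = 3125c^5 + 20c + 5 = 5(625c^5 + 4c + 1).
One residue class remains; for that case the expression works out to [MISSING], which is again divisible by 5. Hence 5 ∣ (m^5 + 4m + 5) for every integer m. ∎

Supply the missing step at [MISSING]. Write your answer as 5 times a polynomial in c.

5(625c^5 + 625c^4 + 250c^3 + 50c^2 + 9c + 2)

Only m ≡ 1 (mod 5) is unaccounted for. Put m = 5c+1:
(5c+1)^5 + 4(5c+1) + 5 expands to 3125c^5 + 3125c^4 + 1250c^3 + 250c^2 + 45c + 10,
and factoring out 5 leaves 5(625c^5 + 625c^4 + 250c^3 + 50c^2 + 9c + 2).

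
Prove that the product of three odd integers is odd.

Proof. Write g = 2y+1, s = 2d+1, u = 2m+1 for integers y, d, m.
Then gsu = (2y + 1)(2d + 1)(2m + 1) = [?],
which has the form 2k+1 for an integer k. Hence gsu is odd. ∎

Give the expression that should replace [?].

(2y + 1)(2d + 1)(2m + 1) = 8dmy + 4dm + 4dy + 2d + 4my + 2m + 2y + 1
= 2(4dmy + 2dm + 2dy + d + 2my + m + y) + 1.
Since 4dmy + 2dm + 2dy + d + 2my + m + y is an integer, the product is of the form 2k+1 for an integer k.

2(4dmy + 2dm + 2dy + d + 2my + m + y) + 1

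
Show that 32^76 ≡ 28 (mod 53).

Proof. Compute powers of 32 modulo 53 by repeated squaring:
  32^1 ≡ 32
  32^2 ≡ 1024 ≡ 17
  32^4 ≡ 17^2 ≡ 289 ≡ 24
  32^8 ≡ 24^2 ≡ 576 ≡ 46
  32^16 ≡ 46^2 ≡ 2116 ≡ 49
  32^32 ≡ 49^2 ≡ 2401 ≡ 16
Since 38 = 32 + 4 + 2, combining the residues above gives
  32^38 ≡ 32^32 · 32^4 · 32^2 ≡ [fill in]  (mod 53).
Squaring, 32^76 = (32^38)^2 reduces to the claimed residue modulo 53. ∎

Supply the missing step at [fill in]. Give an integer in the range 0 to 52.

32^32 · 32^4 · 32^2 ≡ 16 · 24 · 17 = 6528.
6528 mod 53 = 9, so 32^38 ≡ 9 (mod 53).

9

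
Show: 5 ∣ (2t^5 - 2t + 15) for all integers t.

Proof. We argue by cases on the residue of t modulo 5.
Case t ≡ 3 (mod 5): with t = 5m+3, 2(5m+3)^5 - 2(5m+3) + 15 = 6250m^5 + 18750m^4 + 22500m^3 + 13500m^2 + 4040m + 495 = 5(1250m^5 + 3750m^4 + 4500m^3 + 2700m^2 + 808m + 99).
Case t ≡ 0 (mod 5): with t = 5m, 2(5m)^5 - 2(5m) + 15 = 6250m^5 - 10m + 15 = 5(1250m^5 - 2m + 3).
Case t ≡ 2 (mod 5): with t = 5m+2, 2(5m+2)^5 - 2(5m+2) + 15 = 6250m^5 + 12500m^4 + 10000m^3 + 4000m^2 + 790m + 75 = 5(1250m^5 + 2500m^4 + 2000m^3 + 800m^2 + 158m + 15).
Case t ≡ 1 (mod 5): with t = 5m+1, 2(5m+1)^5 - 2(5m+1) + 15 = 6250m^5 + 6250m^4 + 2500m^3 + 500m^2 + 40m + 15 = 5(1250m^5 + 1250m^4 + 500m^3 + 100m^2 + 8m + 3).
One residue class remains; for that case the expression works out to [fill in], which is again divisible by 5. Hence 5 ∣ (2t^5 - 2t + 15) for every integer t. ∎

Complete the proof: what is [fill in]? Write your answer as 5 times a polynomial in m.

5(1250m^5 + 5000m^4 + 8000m^3 + 6400m^2 + 2558m + 411)

Only t ≡ 4 (mod 5) is unaccounted for. Put t = 5m+4:
2(5m+4)^5 - 2(5m+4) + 15 expands to 6250m^5 + 25000m^4 + 40000m^3 + 32000m^2 + 12790m + 2055,
and factoring out 5 leaves 5(1250m^5 + 5000m^4 + 8000m^3 + 6400m^2 + 2558m + 411).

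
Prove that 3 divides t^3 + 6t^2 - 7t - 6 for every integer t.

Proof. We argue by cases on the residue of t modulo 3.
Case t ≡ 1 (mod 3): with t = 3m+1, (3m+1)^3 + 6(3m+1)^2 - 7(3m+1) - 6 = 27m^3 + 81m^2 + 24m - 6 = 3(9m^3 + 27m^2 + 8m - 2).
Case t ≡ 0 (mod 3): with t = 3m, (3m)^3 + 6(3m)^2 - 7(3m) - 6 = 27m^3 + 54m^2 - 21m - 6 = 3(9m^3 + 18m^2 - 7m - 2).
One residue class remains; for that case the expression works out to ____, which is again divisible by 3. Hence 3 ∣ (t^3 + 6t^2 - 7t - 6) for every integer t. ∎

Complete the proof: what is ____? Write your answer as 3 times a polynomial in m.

3(9m^3 + 36m^2 + 29m + 4)

Only t ≡ 2 (mod 3) is unaccounted for. Put t = 3m+2:
(3m+2)^3 + 6(3m+2)^2 - 7(3m+2) - 6 expands to 27m^3 + 108m^2 + 87m + 12,
and factoring out 3 leaves 3(9m^3 + 36m^2 + 29m + 4).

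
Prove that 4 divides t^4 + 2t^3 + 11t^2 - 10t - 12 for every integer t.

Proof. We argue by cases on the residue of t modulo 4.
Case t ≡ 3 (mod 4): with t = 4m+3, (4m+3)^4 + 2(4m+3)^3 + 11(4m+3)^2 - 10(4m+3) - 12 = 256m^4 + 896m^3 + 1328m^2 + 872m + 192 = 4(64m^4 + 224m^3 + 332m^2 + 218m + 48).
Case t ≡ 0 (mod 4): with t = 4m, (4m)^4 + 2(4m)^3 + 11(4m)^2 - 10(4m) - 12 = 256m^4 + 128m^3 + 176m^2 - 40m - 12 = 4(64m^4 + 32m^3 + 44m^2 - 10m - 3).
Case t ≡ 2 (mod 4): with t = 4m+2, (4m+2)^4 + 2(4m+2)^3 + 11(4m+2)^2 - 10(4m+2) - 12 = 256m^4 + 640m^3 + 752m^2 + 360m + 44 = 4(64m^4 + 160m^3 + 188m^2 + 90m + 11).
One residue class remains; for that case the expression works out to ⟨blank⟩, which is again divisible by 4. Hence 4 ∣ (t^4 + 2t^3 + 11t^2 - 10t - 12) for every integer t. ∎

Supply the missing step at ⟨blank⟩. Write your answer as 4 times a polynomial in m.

4(64m^4 + 96m^3 + 92m^2 + 22m - 2)

The residues treated are {3, 0, 2}, so the missing case is t ≡ 1 (mod 4); write t = 4m+1.
Then (4m+1)^4 + 2(4m+1)^3 + 11(4m+1)^2 - 10(4m+1) - 12 = 256m^4 + 384m^3 + 368m^2 + 88m - 8 = 4(64m^4 + 96m^3 + 92m^2 + 22m - 2).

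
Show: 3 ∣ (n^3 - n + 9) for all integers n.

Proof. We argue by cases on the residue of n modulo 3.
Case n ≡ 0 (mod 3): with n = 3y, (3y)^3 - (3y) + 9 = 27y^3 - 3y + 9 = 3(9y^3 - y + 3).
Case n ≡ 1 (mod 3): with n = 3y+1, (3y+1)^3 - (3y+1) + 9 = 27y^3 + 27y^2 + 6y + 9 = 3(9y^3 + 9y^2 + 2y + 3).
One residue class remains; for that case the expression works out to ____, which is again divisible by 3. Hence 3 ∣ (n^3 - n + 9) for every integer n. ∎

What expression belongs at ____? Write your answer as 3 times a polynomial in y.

Only n ≡ 2 (mod 3) is unaccounted for. Put n = 3y+2:
(3y+2)^3 - (3y+2) + 9 expands to 27y^3 + 54y^2 + 33y + 15,
and factoring out 3 leaves 3(9y^3 + 18y^2 + 11y + 5).

3(9y^3 + 18y^2 + 11y + 5)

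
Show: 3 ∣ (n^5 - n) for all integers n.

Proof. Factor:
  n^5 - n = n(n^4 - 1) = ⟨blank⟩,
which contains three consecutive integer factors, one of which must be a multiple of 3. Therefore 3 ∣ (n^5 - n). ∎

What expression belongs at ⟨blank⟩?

n^4 - 1 = (n^2 - 1)(n^2 + 1), and n^2 - 1 = (n-1)(n+1).
So n(n^4 - 1) = (n - 1)n(n + 1)(n^2 + 1).

(n - 1)n(n + 1)(n^2 + 1)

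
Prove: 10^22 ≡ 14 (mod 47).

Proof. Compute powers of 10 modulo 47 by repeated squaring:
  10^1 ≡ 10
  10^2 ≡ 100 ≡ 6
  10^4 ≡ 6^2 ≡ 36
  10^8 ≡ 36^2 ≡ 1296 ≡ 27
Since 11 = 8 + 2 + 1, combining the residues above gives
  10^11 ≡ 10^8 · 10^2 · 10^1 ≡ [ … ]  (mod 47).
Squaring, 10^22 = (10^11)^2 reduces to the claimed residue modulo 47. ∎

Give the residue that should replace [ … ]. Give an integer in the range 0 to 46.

Multiply the listed residues: 27 · 6 · 10 = 162 → 1620.
Reducing modulo 47: 1620 = 34·47 + 22, so 10^11 ≡ 22.

22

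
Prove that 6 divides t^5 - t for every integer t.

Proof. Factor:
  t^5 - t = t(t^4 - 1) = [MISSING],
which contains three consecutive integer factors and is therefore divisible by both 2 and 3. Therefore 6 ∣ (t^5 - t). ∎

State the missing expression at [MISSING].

(t - 1)t(t + 1)(t^2 + 1)

t^4 - 1 = (t^2 - 1)(t^2 + 1), and t^2 - 1 = (t-1)(t+1).
So t(t^4 - 1) = (t - 1)t(t + 1)(t^2 + 1).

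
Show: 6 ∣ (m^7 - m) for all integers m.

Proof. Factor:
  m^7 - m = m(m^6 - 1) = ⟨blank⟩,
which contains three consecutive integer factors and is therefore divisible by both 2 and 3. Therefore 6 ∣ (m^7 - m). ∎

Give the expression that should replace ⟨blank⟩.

(m - 1)m(m + 1)(m^4 + m^2 + 1)

m^6 - 1 = (m^2 - 1)(m^4 + m^2 + 1), and m^2 - 1 = (m-1)(m+1).
So m(m^6 - 1) = (m - 1)m(m + 1)(m^4 + m^2 + 1).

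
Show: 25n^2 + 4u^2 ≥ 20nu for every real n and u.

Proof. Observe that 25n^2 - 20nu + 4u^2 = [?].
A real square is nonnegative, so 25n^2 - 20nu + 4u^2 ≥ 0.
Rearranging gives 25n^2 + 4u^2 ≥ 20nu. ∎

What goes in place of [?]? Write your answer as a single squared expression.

The leading and trailing coefficients are 5^2 and 2^2, and 20 = 2·5·2, so the trinomial is (5n - 2u)^2.
Hence 25n^2 - 20nu + 4u^2 ≥ 0.

(5n - 2u)^2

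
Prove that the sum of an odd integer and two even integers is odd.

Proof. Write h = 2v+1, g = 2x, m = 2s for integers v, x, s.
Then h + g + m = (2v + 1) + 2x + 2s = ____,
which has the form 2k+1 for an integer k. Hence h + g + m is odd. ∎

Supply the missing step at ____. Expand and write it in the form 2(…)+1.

Expanding: (2v + 1) + 2x + 2s = 2s + 2v + 2x + 1.
Every term except the constant is even, so this is 2(s + v + x) + 1,
and s + v + x ∈ ℤ gives the required form.

2(s + v + x) + 1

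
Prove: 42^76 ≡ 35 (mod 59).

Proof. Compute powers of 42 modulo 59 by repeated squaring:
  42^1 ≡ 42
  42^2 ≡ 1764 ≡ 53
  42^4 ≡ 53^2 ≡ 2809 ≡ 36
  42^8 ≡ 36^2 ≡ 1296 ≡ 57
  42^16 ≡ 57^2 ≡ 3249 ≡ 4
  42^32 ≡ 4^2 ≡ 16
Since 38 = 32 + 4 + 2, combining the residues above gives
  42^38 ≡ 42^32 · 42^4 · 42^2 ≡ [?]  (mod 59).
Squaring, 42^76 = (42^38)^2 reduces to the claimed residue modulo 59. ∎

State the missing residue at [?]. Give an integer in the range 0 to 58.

25

42^32 · 42^4 · 42^2 ≡ 16 · 36 · 53 = 30528.
30528 mod 59 = 25, so 42^38 ≡ 25 (mod 59).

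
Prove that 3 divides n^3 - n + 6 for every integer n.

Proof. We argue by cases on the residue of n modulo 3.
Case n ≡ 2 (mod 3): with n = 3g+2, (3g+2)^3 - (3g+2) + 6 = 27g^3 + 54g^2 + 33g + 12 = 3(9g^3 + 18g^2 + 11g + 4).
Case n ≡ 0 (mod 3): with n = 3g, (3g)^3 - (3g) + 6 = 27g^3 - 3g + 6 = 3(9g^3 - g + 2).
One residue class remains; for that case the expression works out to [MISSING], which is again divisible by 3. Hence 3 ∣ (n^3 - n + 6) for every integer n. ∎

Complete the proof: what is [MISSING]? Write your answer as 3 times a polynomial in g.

3(9g^3 + 9g^2 + 2g + 2)

Only n ≡ 1 (mod 3) is unaccounted for. Put n = 3g+1:
(3g+1)^3 - (3g+1) + 6 expands to 27g^3 + 27g^2 + 6g + 6,
and factoring out 3 leaves 3(9g^3 + 9g^2 + 2g + 2).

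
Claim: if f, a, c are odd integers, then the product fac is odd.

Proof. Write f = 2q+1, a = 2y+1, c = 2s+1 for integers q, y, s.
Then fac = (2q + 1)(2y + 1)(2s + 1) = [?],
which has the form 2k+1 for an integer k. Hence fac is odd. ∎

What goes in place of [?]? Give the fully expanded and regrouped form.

Expanding: (2q + 1)(2y + 1)(2s + 1) = 8qsy + 4qs + 4qy + 2q + 4sy + 2s + 2y + 1.
Every term except the constant is even, so this is 2(4qsy + 2qs + 2qy + q + 2sy + s + y) + 1,
and 4qsy + 2qs + 2qy + q + 2sy + s + y ∈ ℤ gives the required form.

2(4qsy + 2qs + 2qy + q + 2sy + s + y) + 1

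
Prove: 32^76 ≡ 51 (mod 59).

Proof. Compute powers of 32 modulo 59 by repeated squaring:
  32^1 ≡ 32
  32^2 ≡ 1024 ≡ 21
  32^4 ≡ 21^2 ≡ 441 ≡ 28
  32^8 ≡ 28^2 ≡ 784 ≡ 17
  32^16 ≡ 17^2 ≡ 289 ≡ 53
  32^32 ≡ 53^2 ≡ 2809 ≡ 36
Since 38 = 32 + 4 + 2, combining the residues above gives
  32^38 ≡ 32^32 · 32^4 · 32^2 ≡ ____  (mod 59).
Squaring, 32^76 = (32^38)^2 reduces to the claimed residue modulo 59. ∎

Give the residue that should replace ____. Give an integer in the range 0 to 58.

Multiply the listed residues: 36 · 28 · 21 = 1008 → 21168.
Reducing modulo 59: 21168 = 358·59 + 46, so 32^38 ≡ 46.

46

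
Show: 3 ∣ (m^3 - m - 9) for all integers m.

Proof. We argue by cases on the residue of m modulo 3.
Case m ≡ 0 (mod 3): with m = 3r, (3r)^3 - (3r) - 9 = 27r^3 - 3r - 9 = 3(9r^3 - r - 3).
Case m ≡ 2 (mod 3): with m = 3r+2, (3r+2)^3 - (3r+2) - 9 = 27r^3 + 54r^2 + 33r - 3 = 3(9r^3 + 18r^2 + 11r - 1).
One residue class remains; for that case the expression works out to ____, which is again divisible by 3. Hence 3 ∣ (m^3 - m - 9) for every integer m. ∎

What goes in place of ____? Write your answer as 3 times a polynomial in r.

Only m ≡ 1 (mod 3) is unaccounted for. Put m = 3r+1:
(3r+1)^3 - (3r+1) - 9 expands to 27r^3 + 27r^2 + 6r - 9,
and factoring out 3 leaves 3(9r^3 + 9r^2 + 2r - 3).

3(9r^3 + 9r^2 + 2r - 3)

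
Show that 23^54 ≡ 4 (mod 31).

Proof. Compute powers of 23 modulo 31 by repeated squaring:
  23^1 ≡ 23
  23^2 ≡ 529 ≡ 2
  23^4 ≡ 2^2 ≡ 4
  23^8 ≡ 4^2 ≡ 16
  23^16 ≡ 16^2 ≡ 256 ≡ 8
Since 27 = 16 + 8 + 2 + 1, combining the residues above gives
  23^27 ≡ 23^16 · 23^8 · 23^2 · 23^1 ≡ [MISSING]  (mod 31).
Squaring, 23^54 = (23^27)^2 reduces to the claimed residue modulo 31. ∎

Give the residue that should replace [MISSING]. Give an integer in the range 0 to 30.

23^16 · 23^8 · 23^2 · 23^1 ≡ 8 · 16 · 2 · 23 = 5888.
5888 mod 31 = 29, so 23^27 ≡ 29 (mod 31).

29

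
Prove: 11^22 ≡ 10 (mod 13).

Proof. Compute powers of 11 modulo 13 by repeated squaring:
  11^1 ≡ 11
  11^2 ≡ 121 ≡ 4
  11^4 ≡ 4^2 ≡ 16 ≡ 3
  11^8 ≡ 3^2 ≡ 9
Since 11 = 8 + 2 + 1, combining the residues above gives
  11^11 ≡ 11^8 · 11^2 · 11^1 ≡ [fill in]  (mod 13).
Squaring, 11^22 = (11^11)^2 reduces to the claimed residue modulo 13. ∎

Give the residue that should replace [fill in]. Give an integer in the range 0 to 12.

6

Multiply the listed residues: 9 · 4 · 11 = 36 → 396.
Reducing modulo 13: 396 = 30·13 + 6, so 11^11 ≡ 6.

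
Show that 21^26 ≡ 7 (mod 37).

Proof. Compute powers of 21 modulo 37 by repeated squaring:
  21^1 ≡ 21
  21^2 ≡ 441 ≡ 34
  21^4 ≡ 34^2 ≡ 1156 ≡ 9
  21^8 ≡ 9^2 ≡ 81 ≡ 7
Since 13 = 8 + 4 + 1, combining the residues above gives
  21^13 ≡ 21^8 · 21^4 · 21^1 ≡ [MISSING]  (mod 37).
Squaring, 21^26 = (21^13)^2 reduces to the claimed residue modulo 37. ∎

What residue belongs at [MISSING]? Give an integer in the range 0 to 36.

21^8 · 21^4 · 21^1 ≡ 7 · 9 · 21 = 1323.
1323 mod 37 = 28, so 21^13 ≡ 28 (mod 37).

28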